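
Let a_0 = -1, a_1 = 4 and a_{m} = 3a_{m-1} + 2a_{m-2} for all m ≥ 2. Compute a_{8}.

21590

The ordinary generating function has denominator 1 - 3q - 2q^2.
Iterating the recurrence: a_0,…,a_{8} = -1, 4, 10, 38, 134, 478, 1702, 6062, 21590.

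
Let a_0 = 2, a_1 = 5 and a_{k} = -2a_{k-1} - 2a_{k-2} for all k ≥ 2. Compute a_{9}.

80

The ordinary generating function has denominator 1 + 2z + 2z^2.
Iterating the recurrence: a_0,…,a_{9} = 2, 5, -14, 18, -8, -20, 56, -72, 32, 80.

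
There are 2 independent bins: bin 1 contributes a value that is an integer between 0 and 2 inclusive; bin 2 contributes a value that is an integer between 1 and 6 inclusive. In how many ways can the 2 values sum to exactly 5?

The generating function for the choices is (1 + t + t²)·(t + t² + t³ + t⁴ + t⁵ + t⁶); the count is [t⁵].
(1 + t + t²) has coefficients 1,1,1 for degrees 0…2.
(t + t² + t³ + t⁴ + t⁵ + t⁶) has coefficients 0,1,1,1,1,1 for degrees 0…5.
[t⁵] = 1·1 + 1·1 + 1·1 = 3.

3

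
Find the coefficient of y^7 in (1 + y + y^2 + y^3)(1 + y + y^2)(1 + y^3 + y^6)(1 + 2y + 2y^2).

20

(1 + y + y^2 + y^3) has coefficients 1,1,1,1 for degrees 0…3.
(1 + y + y^2) has coefficients 1,1,1,0,0,0,0,0 for degrees 0…7.
Multiplying by (1 + y^3 + y^6) gives running coefficients 1,1,1,1,1,1,1,1 for degrees 0…7.
Finally multiplying by (1 + 2y + 2y^2), the product of all factors after the first has coefficients 1,3,5,5,5,5,5,5 for degrees 0…7.
[y^7] = 1·5 + 1·5 + 1·5 + 1·5 = 20.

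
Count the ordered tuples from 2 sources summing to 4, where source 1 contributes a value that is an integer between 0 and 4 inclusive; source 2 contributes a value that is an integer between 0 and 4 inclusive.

The generating function for the choices is (1 + y + y^2 + y^3 + y^4)·(1 + y + y^2 + y^3 + y^4); the count is [y^4].
(1 + y + y^2 + y^3 + y^4) has coefficients 1,1,1,1,1 for degrees 0…4.
(1 + y + y^2 + y^3 + y^4) has coefficients 1,1,1,1,1 for degrees 0…4.
[y^4] = 1·1 + 1·1 + 1·1 + 1·1 + 1·1 = 5.

5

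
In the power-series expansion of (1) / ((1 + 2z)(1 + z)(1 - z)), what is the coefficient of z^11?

-2730

Partial fractions give a closed form: a_n = (4/3)·(-2)^n + (-1/2)·(-1)^n + (1/6)·1^n.
At n = 11: a_11 = -2730.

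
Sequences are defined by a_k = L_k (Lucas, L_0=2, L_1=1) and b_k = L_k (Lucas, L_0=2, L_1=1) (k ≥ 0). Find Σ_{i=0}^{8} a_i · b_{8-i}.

491

This is [x^8] in the product of the two ordinary generating functions.
Σ = 2·47 + 1·29 + 3·18 + 4·11 + 7·7 + 11·4 + 18·3 + 29·1 + 47·2 = 491.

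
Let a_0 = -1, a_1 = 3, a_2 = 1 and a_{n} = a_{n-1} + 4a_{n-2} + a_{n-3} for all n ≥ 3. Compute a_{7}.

The ordinary generating function has denominator 1 - z - 4z^2 - z^3.
Iterating the recurrence: a_0,…,a_{7} = -1, 3, 1, 12, 19, 68, 156, 447.

447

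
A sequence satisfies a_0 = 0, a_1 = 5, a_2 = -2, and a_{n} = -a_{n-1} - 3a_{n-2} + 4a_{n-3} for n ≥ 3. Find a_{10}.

The ordinary generating function has denominator 1 + y + 3y^2 - 4y^3.
Iterating the recurrence: a_0,…,a_{10} = 0, 5, -2, -13, 39, -8, -161, 341, 110, -1777, 2811.

2811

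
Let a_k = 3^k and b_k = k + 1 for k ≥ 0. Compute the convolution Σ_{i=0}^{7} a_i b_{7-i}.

4916

Write out a_i and b_{7-i} for i = 0,…,7 and sum the products.
Σ = 1·8 + 3·7 + 9·6 + 27·5 + 81·4 + 243·3 + 729·2 + 2187·1 = 4916.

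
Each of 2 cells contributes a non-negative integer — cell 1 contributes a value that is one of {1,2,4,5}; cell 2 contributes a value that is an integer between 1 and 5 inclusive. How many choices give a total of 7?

3

The generating function for the choices is (z + z^2 + z^4 + z^5)·(z + z^2 + z^3 + z^4 + z^5); the count is [z^7].
(z + z^2 + z^4 + z^5) has coefficients 0,1,1,0,1,1 for degrees 0…5.
(z + z^2 + z^3 + z^4 + z^5) has coefficients 0,1,1,1,1,1,0,0 for degrees 0…7.
[z^7] = 1·0 + 1·1 + 1·1 + 1·1 = 3.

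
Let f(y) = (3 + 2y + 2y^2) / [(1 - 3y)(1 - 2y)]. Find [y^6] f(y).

7929

The denominator gives the recurrence a_n = 5a_(n−1) − 6a_(n−2) for n ≥ 3; the numerator fixes a_0 = 3, a_1 = 17, a_2 = 69.
Iterating: 3, 17, 69, 243, 801, 2547, 7929, so a_6 = 7929.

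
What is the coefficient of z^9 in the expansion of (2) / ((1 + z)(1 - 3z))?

29524

Partial fractions give a closed form: a_n = (1/2)·(-1)^n + (3/2)·3^n.
At n = 9: a_9 = 29524.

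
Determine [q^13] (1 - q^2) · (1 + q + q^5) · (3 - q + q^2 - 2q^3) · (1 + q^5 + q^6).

-3

(1 - q^2) has coefficients 1,0,-1 for degrees 0…2.
(1 + q + q^5) has coefficients 1,1,0,0,0,1,0,0,0,0,0,0,0,0 for degrees 0…13.
Multiplying by (3 - q + q^2 - 2q^3) gives running coefficients 3,2,0,-1,-2,3,-1,1,-2,0,0,0,0,0 for degrees 0…13.
Finally multiplying by (1 + q^5 + q^6), the product of all factors after the first has coefficients 3,2,0,-1,-2,6,4,3,-3,-3,1,2,0,-1 for degrees 0…13.
[q^13] = 1·(-1) − 1·2 = -3.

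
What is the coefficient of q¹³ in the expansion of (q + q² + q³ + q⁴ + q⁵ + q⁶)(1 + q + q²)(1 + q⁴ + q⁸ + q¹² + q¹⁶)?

(q + q² + q³ + q⁴ + q⁵ + q⁶) has coefficients 0,1,1,1,1,1,1 for degrees 0…6.
(1 + q + q²) has coefficients 1,1,1,0,0,0,0,0,0,0,0,0,0,0 for degrees 0…13.
Finally multiplying by (1 + q⁴ + q⁸ + q¹² + q¹⁶), the product of all factors after the first has coefficients 1,1,1,0,1,1,1,0,1,1,1,0,1,1 for degrees 0…13.
[q¹³] = 1·1 + 1·0 + 1·1 + 1·1 + 1·1 + 1·0 = 4.

4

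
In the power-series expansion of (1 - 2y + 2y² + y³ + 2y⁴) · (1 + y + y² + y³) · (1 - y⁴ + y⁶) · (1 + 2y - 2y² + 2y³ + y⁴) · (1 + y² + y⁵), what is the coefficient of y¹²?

-1

(1 - 2y + 2y² + y³ + 2y⁴) has coefficients 1,-2,2,1,2 for degrees 0…4.
(1 + y + y² + y³) has coefficients 1,1,1,1,0,0,0,0,0,0,0,0,0 for degrees 0…12.
Multiplying by (1 - y⁴ + y⁶) gives running coefficients 1,1,1,1,-1,-1,0,0,1,1,0,0,0 for degrees 0…12.
Multiplying by (1 + 2y - 2y² + 2y³ + y⁴) gives running coefficients 1,3,1,3,2,-2,3,1,-2,2,0,0,3 for degrees 0…12.
Finally multiplying by (1 + y² + y⁵), the product of all factors after the first has coefficients 1,3,2,6,3,2,8,0,4,5,-4,5,4 for degrees 0…12.
[y¹²] = 1·4 − 2·5 + 2·(-4) + 1·5 + 2·4 = -1.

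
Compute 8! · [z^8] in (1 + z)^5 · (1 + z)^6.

6652800

The EGF product rule gives c_8 = Σ_{k_1+k_2=8} C(8; k_1,k_2) · ∏ g_i(k_i), where (1+z)^5 gives the falling factorial (5)_k; (1+z)^6 gives the falling factorial (6)_k.
g_1(k) for k = 0…8: 1, 5, 20, 60, 120, 120, 0, 0, 0.
g_2(k) for k = 0…8: 1, 6, 30, 120, 360, 720, 720, 0, 0.
c_8 = Σ_k C(8,k)·g_1(k)·g_2(8−k) = 28·20·720 + 56·60·720 + 70·120·360 + 56·120·120 = 403200 + 2419200 + 3024000 + 806400 = 6652800.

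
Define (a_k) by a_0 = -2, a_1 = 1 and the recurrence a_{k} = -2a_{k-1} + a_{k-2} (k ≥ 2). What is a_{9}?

1801

The ordinary generating function has denominator 1 + 2t - t^2.
Iterating the recurrence: a_0,…,a_{9} = -2, 1, -4, 9, -22, 53, -128, 309, -746, 1801.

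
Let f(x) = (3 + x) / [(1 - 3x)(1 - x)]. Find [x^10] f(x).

Partial fractions give a closed form: a_n = (5)·3^n + (-2)·1^n.
At n = 10: a_10 = 295243.

295243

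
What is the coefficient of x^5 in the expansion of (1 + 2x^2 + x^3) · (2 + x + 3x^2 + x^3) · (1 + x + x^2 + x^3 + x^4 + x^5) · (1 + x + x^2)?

64

(1 + 2x^2 + x^3) has coefficients 1,0,2,1 for degrees 0…3.
(2 + x + 3x^2 + x^3) has coefficients 2,1,3,1,0,0 for degrees 0…5.
Multiplying by (1 + x + x^2 + x^3 + x^4 + x^5) gives running coefficients 2,3,6,7,7,7 for degrees 0…5.
Finally multiplying by (1 + x + x^2), the product of all factors after the first has coefficients 2,5,11,16,20,21 for degrees 0…5.
[x^5] = 1·21 + 2·16 + 1·11 = 64.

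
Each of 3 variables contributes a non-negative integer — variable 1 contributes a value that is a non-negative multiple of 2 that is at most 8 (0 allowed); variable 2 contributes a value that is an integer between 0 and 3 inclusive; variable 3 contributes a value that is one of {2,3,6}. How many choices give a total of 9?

6

The generating function for the choices is (1 + y² + y⁴ + y⁶ + y⁸)·(1 + y + y² + y³)·(y² + y³ + y⁶); the count is [y⁹].
(1 + y² + y⁴ + y⁶ + y⁸) has coefficients 1,0,1,0,1,0,1,0,1 for degrees 0…8.
(1 + y + y² + y³) has coefficients 1,1,1,1,0,0,0,0,0,0 for degrees 0…9.
Finally multiplying by (y² + y³ + y⁶), the product of all factors after the first has coefficients 0,0,1,2,2,2,2,1,1,1 for degrees 0…9.
[y⁹] = 1·1 + 1·1 + 1·2 + 1·2 + 1·0 = 6.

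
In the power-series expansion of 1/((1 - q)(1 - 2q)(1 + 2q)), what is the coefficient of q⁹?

341

Partial fractions give a closed form: a_n = (-1/3)·1^n + (1)·2^n + (1/3)·(-2)^n.
At n = 9: a_9 = 341.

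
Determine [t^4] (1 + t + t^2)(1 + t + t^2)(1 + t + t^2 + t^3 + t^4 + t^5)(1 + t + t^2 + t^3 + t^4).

(1 + t + t^2) has coefficients 1,1,1 for degrees 0…2.
(1 + t + t^2) has coefficients 1,1,1,0,0 for degrees 0…4.
Multiplying by (1 + t + t^2 + t^3 + t^4 + t^5) gives running coefficients 1,2,3,3,3 for degrees 0…4.
Finally multiplying by (1 + t + t^2 + t^3 + t^4), the product of all factors after the first has coefficients 1,3,6,9,12 for degrees 0…4.
[t^4] = 1·12 + 1·9 + 1·6 = 27.

27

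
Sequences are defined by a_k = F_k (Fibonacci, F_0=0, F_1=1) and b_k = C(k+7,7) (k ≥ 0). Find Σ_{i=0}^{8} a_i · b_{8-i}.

8735

The convolution is the x^8 coefficient of A(x)B(x).
Σ = 0·6435 + 1·3432 + 1·1716 + 2·792 + 3·330 + 5·120 + 8·36 + 13·8 + 21·1 = 8735.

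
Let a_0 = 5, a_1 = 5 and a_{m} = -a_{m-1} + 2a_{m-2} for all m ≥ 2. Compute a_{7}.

5

The ordinary generating function has denominator 1 + t - 2t^2.
Iterating the recurrence: a_0,…,a_{7} = 5, 5, 5, 5, 5, 5, 5, 5.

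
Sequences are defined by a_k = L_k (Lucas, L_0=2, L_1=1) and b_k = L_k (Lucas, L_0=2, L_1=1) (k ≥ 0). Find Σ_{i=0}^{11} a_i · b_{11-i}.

The convolution is the x^11 coefficient of A(x)B(x).
Σ = 2·199 + 1·123 + 3·76 + 4·47 + 7·29 + 11·18 + 18·11 + 29·7 + 47·4 + 76·3 + 123·1 + 199·2 = 2676.

2676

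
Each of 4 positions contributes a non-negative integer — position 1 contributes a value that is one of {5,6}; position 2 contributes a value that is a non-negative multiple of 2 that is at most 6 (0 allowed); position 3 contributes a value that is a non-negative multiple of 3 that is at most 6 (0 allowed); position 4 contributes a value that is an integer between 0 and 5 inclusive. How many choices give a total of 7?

The generating function for the choices is (y^5 + y^6)·(1 + y^2 + y^4 + y^6)·(1 + y^3 + y^6)·(1 + y + y^2 + y^3 + y^4 + y^5); the count is [y^7].
(y^5 + y^6) has coefficients 0,0,0,0,0,1,1 for degrees 0…6.
(1 + y^2 + y^4 + y^6) has coefficients 1,0,1,0,1,0,1,0 for degrees 0…7.
Multiplying by (1 + y^3 + y^6) gives running coefficients 1,0,1,1,1,1,2,1 for degrees 0…7.
Finally multiplying by (1 + y + y^2 + y^3 + y^4 + y^5), the product of all factors after the first has coefficients 1,1,2,3,4,5,6,7 for degrees 0…7.
[y^7] = 1·2 + 1·1 = 3.

3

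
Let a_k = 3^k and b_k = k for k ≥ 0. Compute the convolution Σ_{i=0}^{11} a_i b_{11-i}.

132854

The convolution is the t^11 coefficient of A(t)B(t).
Σ = 1·11 + 3·10 + 9·9 + 27·8 + 81·7 + 243·6 + 729·5 + 2187·4 + 6561·3 + 19683·2 + 59049·1 + 177147·0 = 132854.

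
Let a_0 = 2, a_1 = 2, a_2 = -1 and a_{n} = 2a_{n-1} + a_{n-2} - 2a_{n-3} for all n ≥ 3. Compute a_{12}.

The ordinary generating function has denominator 1 - 2x - x^2 + 2x^3.
Iterating the recurrence: a_0,…,a_{12} = 2, 2, -1, -4, -13, -28, -61, -124, -253, -508, -1021, -2044, -4093.

-4093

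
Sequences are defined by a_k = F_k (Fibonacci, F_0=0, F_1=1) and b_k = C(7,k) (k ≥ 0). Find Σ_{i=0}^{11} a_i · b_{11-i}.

The convolution is the t^11 coefficient of A(t)B(t).
Σ = 0·0 + 1·0 + 1·0 + 2·0 + 3·1 + 5·7 + 8·21 + 13·35 + 21·35 + 34·21 + 55·7 + 89·1 = 2584.

2584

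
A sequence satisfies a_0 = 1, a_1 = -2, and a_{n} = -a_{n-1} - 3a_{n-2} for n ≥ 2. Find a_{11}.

-413

The ordinary generating function has denominator 1 + x + 3x^2.
Iterating the recurrence: a_0,…,a_{11} = 1, -2, -1, 7, -4, -17, 29, 22, -109, 43, 284, -413.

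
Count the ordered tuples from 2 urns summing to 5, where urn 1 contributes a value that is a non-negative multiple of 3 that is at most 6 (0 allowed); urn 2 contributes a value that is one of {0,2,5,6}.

2

The generating function for the choices is (1 + x^3 + x^6)·(1 + x^2 + x^5 + x^6); the count is [x^5].
(1 + x^3 + x^6) has coefficients 1,0,0,1,0,0 for degrees 0…5.
(1 + x^2 + x^5 + x^6) has coefficients 1,0,1,0,0,1 for degrees 0…5.
[x^5] = 1·1 + 1·1 = 2.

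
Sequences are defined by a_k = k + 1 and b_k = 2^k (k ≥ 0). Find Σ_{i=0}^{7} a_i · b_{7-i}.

Write out a_i and b_{7-i} for i = 0,…,7 and sum the products.
Σ = 1·128 + 2·64 + 3·32 + 4·16 + 5·8 + 6·4 + 7·2 + 8·1 = 502.

502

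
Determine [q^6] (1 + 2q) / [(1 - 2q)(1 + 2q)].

64

The denominator gives the recurrence a_n = 4a_(n−2) for n ≥ 2; the numerator fixes a_0 = 1, a_1 = 2.
Iterating: 1, 2, 4, 8, 16, 32, 64, so a_6 = 64.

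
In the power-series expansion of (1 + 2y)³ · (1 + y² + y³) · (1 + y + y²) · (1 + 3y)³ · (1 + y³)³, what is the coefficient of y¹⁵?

8893

(1 + 2y)³ has coefficients 1,6,12,8 for degrees 0…3.
(1 + y² + y³) has coefficients 1,0,1,1,0,0,0,0,0,0,0,0,0,0,0,0 for degrees 0…15.
Multiplying by (1 + y + y²) gives running coefficients 1,1,2,2,2,1,0,0,0,0,0,0,0,0,0,0 for degrees 0…15.
Multiplying by (1 + 3y)³ gives running coefficients 1,10,38,74,101,127,117,81,27,0,0,0,0,0,0,0 for degrees 0…15.
Finally multiplying by (1 + y³)³, the product of all factors after the first has coefficients 1,10,38,77,131,241,342,414,522,574,556,500,425,344,208,117 for degrees 0…15.
[y¹⁵] = 1·117 + 6·208 + 12·344 + 8·425 = 8893.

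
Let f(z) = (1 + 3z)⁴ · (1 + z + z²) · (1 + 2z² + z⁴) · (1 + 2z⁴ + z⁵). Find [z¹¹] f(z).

1738

(1 + 3z)⁴ has coefficients 1,12,54,108,81 for degrees 0…4.
(1 + z + z²) has coefficients 1,1,1,0,0,0,0,0,0,0,0,0 for degrees 0…11.
Multiplying by (1 + 2z² + z⁴) gives running coefficients 1,1,3,2,3,1,1,0,0,0,0,0 for degrees 0…11.
Finally multiplying by (1 + 2z⁴ + z⁵), the product of all factors after the first has coefficients 1,1,3,2,5,4,8,7,8,5,3,1 for degrees 0…11.
[z¹¹] = 1·1 + 12·3 + 54·5 + 108·8 + 81·7 = 1738.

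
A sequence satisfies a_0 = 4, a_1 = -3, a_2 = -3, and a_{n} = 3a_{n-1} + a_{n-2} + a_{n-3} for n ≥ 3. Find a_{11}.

-151148

The ordinary generating function has denominator 1 - 3y - y^2 - y^3.
Iterating the recurrence: a_0,…,a_{11} = 4, -3, -3, -8, -30, -101, -341, -1154, -3904, -13207, -44679, -151148.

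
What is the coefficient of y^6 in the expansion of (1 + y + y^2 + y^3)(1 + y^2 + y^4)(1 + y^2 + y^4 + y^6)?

6

(1 + y + y^2 + y^3) has coefficients 1,1,1,1 for degrees 0…3.
(1 + y^2 + y^4) has coefficients 1,0,1,0,1,0,0 for degrees 0…6.
Finally multiplying by (1 + y^2 + y^4 + y^6), the product of all factors after the first has coefficients 1,0,2,0,3,0,3 for degrees 0…6.
[y^6] = 1·3 + 1·0 + 1·3 + 1·0 = 6.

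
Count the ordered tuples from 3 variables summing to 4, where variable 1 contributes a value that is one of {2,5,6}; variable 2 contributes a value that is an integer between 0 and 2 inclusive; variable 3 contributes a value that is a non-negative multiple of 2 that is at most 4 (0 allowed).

2

The generating function for the choices is (y^2 + y^5 + y^6)·(1 + y + y^2)·(1 + y^2 + y^4); the count is [y^4].
(y^2 + y^5 + y^6) has coefficients 0,0,1,0,0 for degrees 0…4.
(1 + y + y^2) has coefficients 1,1,1,0,0 for degrees 0…4.
Finally multiplying by (1 + y^2 + y^4), the product of all factors after the first has coefficients 1,1,2,1,2 for degrees 0…4.
[y^4] = 1·2 = 2.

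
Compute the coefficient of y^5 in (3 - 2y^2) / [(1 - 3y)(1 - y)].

The denominator gives the recurrence a_n = 4a_(n−1) − 3a_(n−2) for n ≥ 3; the numerator fixes a_0 = 3, a_1 = 12, a_2 = 37.
Iterating: 3, 12, 37, 112, 337, 1012, so a_5 = 1012.

1012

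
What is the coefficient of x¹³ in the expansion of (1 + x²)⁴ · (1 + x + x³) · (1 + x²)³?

(1 + x²)⁴ has coefficients 1,0,4,0,6,0,4,0,1 for degrees 0…8.
(1 + x + x³) has coefficients 1,1,0,1,0,0,0,0,0,0,0,0,0,0 for degrees 0…13.
Finally multiplying by (1 + x²)³, the product of all factors after the first has coefficients 1,1,3,4,3,6,1,4,0,1,0,0,0,0 for degrees 0…13.
[x¹³] = 1·0 + 4·0 + 6·1 + 4·4 + 1·6 = 28.

28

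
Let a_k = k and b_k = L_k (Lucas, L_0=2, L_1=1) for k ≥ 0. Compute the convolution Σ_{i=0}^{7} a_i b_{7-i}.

112

The convolution is the t^7 coefficient of A(t)B(t).
Σ = 0·29 + 1·18 + 2·11 + 3·7 + 4·4 + 5·3 + 6·1 + 7·2 = 112.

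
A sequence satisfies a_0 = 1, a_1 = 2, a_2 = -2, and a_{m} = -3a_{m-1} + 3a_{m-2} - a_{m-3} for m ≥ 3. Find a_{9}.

34622

The ordinary generating function has denominator 1 + 3y - 3y^2 + y^3.
Iterating the recurrence: a_0,…,a_{9} = 1, 2, -2, 11, -41, 158, -608, 2339, -8999, 34622.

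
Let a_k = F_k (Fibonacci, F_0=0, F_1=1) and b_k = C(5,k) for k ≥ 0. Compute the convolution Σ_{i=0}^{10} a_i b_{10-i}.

610

Write out a_i and b_{10-i} for i = 0,…,10 and sum the products.
Σ = 0·0 + 1·0 + 1·0 + 2·0 + 3·0 + 5·1 + 8·5 + 13·10 + 21·10 + 34·5 + 55·1 = 610.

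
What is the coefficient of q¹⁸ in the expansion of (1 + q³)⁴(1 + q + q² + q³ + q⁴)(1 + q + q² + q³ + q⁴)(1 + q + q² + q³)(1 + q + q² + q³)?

300

(1 + q³)⁴ has coefficients 1,0,0,4,0,0,6,0,0,4,0,0,1 for degrees 0…12.
(1 + q + q² + q³ + q⁴) has coefficients 1,1,1,1,1,0,0,0,0,0,0,0,0,0,0,0,0,0,0 for degrees 0…18.
Multiplying by (1 + q + q² + q³ + q⁴) gives running coefficients 1,2,3,4,5,4,3,2,1,0,0,0,0,0,0,0,0,0,0 for degrees 0…18.
Multiplying by (1 + q + q² + q³) gives running coefficients 1,3,6,10,14,16,16,14,10,6,3,1,0,0,0,0,0,0,0 for degrees 0…18.
Finally multiplying by (1 + q + q² + q³), the product of all factors after the first has coefficients 1,4,10,20,33,46,56,60,56,46,33,20,10,4,1,0,0,0,0 for degrees 0…18.
[q¹⁸] = 1·0 + 4·0 + 6·10 + 4·46 + 1·56 = 300.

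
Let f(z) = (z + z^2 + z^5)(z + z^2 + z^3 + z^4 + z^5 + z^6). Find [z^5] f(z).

(z + z^2 + z^5) has coefficients 0,1,1,0,0,1 for degrees 0…5.
(z + z^2 + z^3 + z^4 + z^5 + z^6) has coefficients 0,1,1,1,1,1 for degrees 0…5.
[z^5] = 1·1 + 1·1 + 1·0 = 2.

2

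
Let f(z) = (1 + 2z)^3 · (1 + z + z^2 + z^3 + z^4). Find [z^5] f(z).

(1 + 2z)^3 has coefficients 1,6,12,8 for degrees 0…3.
(1 + z + z^2 + z^3 + z^4) has coefficients 1,1,1,1,1,0 for degrees 0…5.
[z^5] = 1·0 + 6·1 + 12·1 + 8·1 = 26.

26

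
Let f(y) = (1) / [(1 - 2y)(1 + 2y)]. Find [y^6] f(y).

64

Partial fractions give a closed form: a_n = (1/2)·2^n + (1/2)·(-2)^n.
At n = 6: a_6 = 64.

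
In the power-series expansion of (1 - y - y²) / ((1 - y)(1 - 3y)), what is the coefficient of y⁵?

203

The denominator gives the recurrence a_n = 4a_(n−1) − 3a_(n−2) for n ≥ 3; the numerator fixes a_0 = 1, a_1 = 3, a_2 = 8.
Iterating: 1, 3, 8, 23, 68, 203, so a_5 = 203.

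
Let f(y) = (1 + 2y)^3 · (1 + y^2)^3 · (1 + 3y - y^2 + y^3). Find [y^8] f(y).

107

(1 + 2y)^3 has coefficients 1,6,12,8 for degrees 0…3.
(1 + y^2)^3 has coefficients 1,0,3,0,3,0,1,0,0 for degrees 0…8.
Finally multiplying by (1 + 3y - y^2 + y^3), the product of all factors after the first has coefficients 1,3,2,10,0,12,-2,6,-1 for degrees 0…8.
[y^8] = 1·(-1) + 6·6 + 12·(-2) + 8·12 = 107.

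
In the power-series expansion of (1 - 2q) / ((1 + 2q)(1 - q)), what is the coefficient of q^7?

-171

The denominator gives the recurrence a_n = −a_(n−1) + 2a_(n−2) for n ≥ 2; the numerator fixes a_0 = 1, a_1 = -3.
Iterating: 1, -3, 5, -11, 21, -43, 85, -171, so a_7 = -171.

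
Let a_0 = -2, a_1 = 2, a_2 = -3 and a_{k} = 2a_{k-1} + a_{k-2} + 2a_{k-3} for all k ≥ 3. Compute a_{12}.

The ordinary generating function has denominator 1 - 2t - t^2 - 2t^3.
Iterating the recurrence: a_0,…,a_{12} = -2, 2, -3, -8, -15, -44, -119, -312, -831, -2212, -5879, -15632, -41567.

-41567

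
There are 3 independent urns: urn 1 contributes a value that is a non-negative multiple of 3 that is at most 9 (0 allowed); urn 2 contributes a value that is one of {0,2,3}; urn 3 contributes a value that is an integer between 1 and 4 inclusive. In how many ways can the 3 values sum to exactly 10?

The generating function for the choices is (1 + y³ + y⁶ + y⁹)·(1 + y² + y³)·(y + y² + y³ + y⁴); the count is [y¹⁰].
(1 + y³ + y⁶ + y⁹) has coefficients 1,0,0,1,0,0,1,0,0,1 for degrees 0…9.
(1 + y² + y³) has coefficients 1,0,1,1,0,0,0,0,0,0,0 for degrees 0…10.
Finally multiplying by (y + y² + y³ + y⁴), the product of all factors after the first has coefficients 0,1,1,2,3,2,2,1,0,0,0 for degrees 0…10.
[y¹⁰] = 1·0 + 1·1 + 1·3 + 1·1 = 5.

5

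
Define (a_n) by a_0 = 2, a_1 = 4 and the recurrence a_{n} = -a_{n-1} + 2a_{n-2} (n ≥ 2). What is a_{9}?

The ordinary generating function has denominator 1 + y - 2y^2.
Iterating the recurrence: a_0,…,a_{9} = 2, 4, 0, 8, -8, 24, -40, 88, -168, 344.

344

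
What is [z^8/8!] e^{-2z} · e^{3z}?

The EGF product rule gives c_8 = Σ_{k_1+k_2=8} C(8; k_1,k_2) · ∏ g_i(k_i), where e^{-2z} gives (-2)^k; e^{3z} gives (3)^k.
g_1(k) for k = 0…8: 1, -2, 4, -8, 16, -32, 64, -128, 256.
g_2(k) for k = 0…8: 1, 3, 9, 27, 81, 243, 729, 2187, 6561.
c_8 = Σ_k C(8,k)·g_1(k)·g_2(8−k) = 1·1·6561 + 8·(-2)·2187 + 28·4·729 + 56·(-8)·243 + 70·16·81 + 56·(-32)·27 + 28·64·9 + 8·(-128)·3 + 1·256·1 = 6561 − 34992 + 81648 − 108864 + 90720 − 48384 + 16128 − 3072 + 256 = 1.

1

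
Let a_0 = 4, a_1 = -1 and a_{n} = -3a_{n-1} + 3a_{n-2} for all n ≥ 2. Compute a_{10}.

The ordinary generating function has denominator 1 + 3t - 3t^2.
Iterating the recurrence: a_0,…,a_{10} = 4, -1, 15, -48, 189, -711, 2700, -10233, 38799, -147096, 557685.

557685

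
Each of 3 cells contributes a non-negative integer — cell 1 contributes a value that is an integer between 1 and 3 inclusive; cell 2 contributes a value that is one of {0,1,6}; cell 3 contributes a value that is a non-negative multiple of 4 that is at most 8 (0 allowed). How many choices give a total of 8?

The generating function for the choices is (z + z^2 + z^3)·(1 + z + z^6)·(1 + z^4 + z^8); the count is [z^8].
(z + z^2 + z^3) has coefficients 0,1,1,1 for degrees 0…3.
(1 + z + z^6) has coefficients 1,1,0,0,0,0,1,0,0 for degrees 0…8.
Finally multiplying by (1 + z^4 + z^8), the product of all factors after the first has coefficients 1,1,0,0,1,1,1,0,1 for degrees 0…8.
[z^8] = 1·0 + 1·1 + 1·1 = 2.

2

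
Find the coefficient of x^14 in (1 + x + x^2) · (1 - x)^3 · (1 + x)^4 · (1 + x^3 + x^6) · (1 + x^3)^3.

3

(1 + x + x^2) has coefficients 1,1,1 for degrees 0…2.
(1 - x)^3 has coefficients 1,-3,3,-1,0,0,0,0,0,0,0,0,0,0,0 for degrees 0…14.
Multiplying by (1 + x)^4 gives running coefficients 1,1,-3,-3,3,3,-1,-1,0,0,0,0,0,0,0 for degrees 0…14.
Multiplying by (1 + x^3 + x^6) gives running coefficients 1,1,-3,-2,4,0,-3,3,0,-4,2,3,-1,-1,0 for degrees 0…14.
Finally multiplying by (1 + x^3)^3, the product of all factors after the first has coefficients 1,1,-3,1,7,-9,-6,18,-9,-18,24,0,-24,18,9 for degrees 0…14.
[x^14] = 1·9 + 1·18 + 1·(-24) = 3.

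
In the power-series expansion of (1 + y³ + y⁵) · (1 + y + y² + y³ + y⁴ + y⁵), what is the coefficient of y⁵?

(1 + y³ + y⁵) has coefficients 1,0,0,1,0,1 for degrees 0…5.
(1 + y + y² + y³ + y⁴ + y⁵) has coefficients 1,1,1,1,1,1 for degrees 0…5.
[y⁵] = 1·1 + 1·1 + 1·1 = 3.

3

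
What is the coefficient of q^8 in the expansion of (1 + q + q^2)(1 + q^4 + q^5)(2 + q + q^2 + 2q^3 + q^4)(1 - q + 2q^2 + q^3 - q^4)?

(1 + q + q^2) has coefficients 1,1,1 for degrees 0…2.
(1 + q^4 + q^5) has coefficients 1,0,0,0,1,1,0,0,0 for degrees 0…8.
Multiplying by (2 + q + q^2 + 2q^3 + q^4) gives running coefficients 2,1,1,2,3,3,2,3,3 for degrees 0…8.
Finally multiplying by (1 - q + 2q^2 + q^3 - q^4), the product of all factors after the first has coefficients 2,-1,4,5,2,4,6,8,4 for degrees 0…8.
[q^8] = 1·4 + 1·8 + 1·6 = 18.

18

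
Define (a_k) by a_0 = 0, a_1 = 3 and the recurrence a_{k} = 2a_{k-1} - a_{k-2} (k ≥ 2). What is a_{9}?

27

The ordinary generating function has denominator 1 - 2z + z^2.
Iterating the recurrence: a_0,…,a_{9} = 0, 3, 6, 9, 12, 15, 18, 21, 24, 27.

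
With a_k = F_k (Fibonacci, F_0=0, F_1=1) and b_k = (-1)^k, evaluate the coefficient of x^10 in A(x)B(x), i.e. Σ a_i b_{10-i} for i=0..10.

33

Write out a_i and b_{10-i} for i = 0,…,10 and sum the products.
Σ = 0·1 + 1·(-1) + 1·1 + 2·(-1) + 3·1 + 5·(-1) + 8·1 + 13·(-1) + 21·1 + 34·(-1) + 55·1 = 33.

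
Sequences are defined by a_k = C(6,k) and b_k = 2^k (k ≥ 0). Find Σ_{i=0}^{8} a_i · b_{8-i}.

Write out a_i and b_{8-i} for i = 0,…,8 and sum the products.
Σ = 1·256 + 6·128 + 15·64 + 20·32 + 15·16 + 6·8 + 1·4 + 0·2 + 0·1 = 2916.

2916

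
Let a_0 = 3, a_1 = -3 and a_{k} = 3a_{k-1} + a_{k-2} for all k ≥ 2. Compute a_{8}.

The ordinary generating function has denominator 1 - 3t - t^2.
Iterating the recurrence: a_0,…,a_{8} = 3, -3, -6, -21, -69, -228, -753, -2487, -8214.

-8214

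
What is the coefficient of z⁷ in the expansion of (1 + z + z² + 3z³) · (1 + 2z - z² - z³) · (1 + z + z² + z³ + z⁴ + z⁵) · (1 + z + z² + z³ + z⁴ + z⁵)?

44

(1 + z + z² + 3z³) has coefficients 1,1,1,3 for degrees 0…3.
(1 + 2z - z² - z³) has coefficients 1,2,-1,-1,0,0,0,0 for degrees 0…7.
Multiplying by (1 + z + z² + z³ + z⁴ + z⁵) gives running coefficients 1,3,2,1,1,1,0,-2 for degrees 0…7.
Finally multiplying by (1 + z + z² + z³ + z⁴ + z⁵), the product of all factors after the first has coefficients 1,4,6,7,8,9,8,3 for degrees 0…7.
[z⁷] = 1·3 + 1·8 + 1·9 + 3·8 = 44.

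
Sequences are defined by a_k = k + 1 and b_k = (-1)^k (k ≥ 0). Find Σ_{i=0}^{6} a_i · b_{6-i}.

Write out a_i and b_{6-i} for i = 0,…,6 and sum the products.
Σ = 1·1 + 2·(-1) + 3·1 + 4·(-1) + 5·1 + 6·(-1) + 7·1 = 4.

4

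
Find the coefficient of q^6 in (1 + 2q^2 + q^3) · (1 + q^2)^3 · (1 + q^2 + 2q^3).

(1 + 2q^2 + q^3) has coefficients 1,0,2,1 for degrees 0…3.
(1 + q^2)^3 has coefficients 1,0,3,0,3,0,1 for degrees 0…6.
Finally multiplying by (1 + q^2 + 2q^3), the product of all factors after the first has coefficients 1,0,4,2,6,6,4 for degrees 0…6.
[q^6] = 1·4 + 2·6 + 1·2 = 18.

18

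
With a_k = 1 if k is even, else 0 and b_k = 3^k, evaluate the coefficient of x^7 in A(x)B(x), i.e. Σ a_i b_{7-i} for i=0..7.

2460

This is [x^7] in the product of the two ordinary generating functions.
Σ = 1·2187 + 0·729 + 1·243 + 0·81 + 1·27 + 0·9 + 1·3 + 0·1 = 2460.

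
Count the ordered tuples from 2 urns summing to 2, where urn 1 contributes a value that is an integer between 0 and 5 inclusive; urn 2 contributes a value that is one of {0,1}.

The generating function for the choices is (1 + y + y^2 + y^3 + y^4 + y^5)·(1 + y); the count is [y^2].
(1 + y + y^2 + y^3 + y^4 + y^5) has coefficients 1,1,1 for degrees 0…2.
(1 + y) has coefficients 1,1,0 for degrees 0…2.
[y^2] = 1·0 + 1·1 + 1·1 = 2.

2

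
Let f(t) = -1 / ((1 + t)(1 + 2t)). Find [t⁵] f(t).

The denominator gives the recurrence a_n = −3a_(n−1) − 2a_(n−2) for n ≥ 2; the numerator fixes a_0 = -1, a_1 = 3.
Iterating: -1, 3, -7, 15, -31, 63, so a_5 = 63.

63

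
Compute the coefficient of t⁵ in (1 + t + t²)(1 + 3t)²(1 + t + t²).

(1 + t + t²) has coefficients 1,1,1 for degrees 0…2.
(1 + 3t)² has coefficients 1,6,9,0,0,0 for degrees 0…5.
Finally multiplying by (1 + t + t²), the product of all factors after the first has coefficients 1,7,16,15,9,0 for degrees 0…5.
[t⁵] = 1·0 + 1·9 + 1·15 = 24.

24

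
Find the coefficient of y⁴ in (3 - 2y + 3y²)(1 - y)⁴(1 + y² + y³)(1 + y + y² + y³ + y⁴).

(3 - 2y + 3y²) has coefficients 3,-2,3 for degrees 0…2.
(1 - y)⁴ has coefficients 1,-4,6,-4,1 for degrees 0…4.
Multiplying by (1 + y² + y³) gives running coefficients 1,-4,7,-7,3 for degrees 0…4.
Finally multiplying by (1 + y + y² + y³ + y⁴), the product of all factors after the first has coefficients 1,-3,4,-3,0 for degrees 0…4.
[y⁴] = 3·0 − 2·(-3) + 3·4 = 18.

18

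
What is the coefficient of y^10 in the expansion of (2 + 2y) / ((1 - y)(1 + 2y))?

684

The denominator gives the recurrence a_n = −a_(n−1) + 2a_(n−2) for n ≥ 3; the numerator fixes a_0 = 2, a_1 = 0, a_2 = 4.
Iterating: 2, 0, 4, -4, 12, -20, 44, -84, 172, -340, 684, so a_10 = 684.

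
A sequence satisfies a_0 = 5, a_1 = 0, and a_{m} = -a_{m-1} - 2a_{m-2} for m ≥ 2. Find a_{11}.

The ordinary generating function has denominator 1 + y + 2y^2.
Iterating the recurrence: a_0,…,a_{11} = 5, 0, -10, 10, 10, -30, 10, 50, -70, -30, 170, -110.

-110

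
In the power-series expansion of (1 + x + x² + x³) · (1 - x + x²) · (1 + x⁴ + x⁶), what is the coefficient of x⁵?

1

(1 + x + x² + x³) has coefficients 1,1,1,1 for degrees 0…3.
(1 - x + x²) has coefficients 1,-1,1,0,0,0 for degrees 0…5.
Finally multiplying by (1 + x⁴ + x⁶), the product of all factors after the first has coefficients 1,-1,1,0,1,-1 for degrees 0…5.
[x⁵] = 1·(-1) + 1·1 + 1·0 + 1·1 = 1.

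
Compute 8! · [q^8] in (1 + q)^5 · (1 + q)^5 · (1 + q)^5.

The EGF product rule gives c_8 = Σ_{k_1+k_2+k_3=8} C(8; k_1,k_2,k_3) · ∏ g_i(k_i), where (1+q)^5 gives the falling factorial (5)_k; (1+q)^5 gives the falling factorial (5)_k; (1+q)^5 gives the falling factorial (5)_k.
g_1(k) for k = 0…8: 1, 5, 20, 60, 120, 120, 0, 0, 0.
g_2(k) for k = 0…8: 1, 5, 20, 60, 120, 120, 0, 0, 0.
g_3(k) for k = 0…8: 1, 5, 20, 60, 120, 120, 0, 0, 0.
First combine the last two factors: h(k) = Σ_j C(k,j)·g_2(j)·g_3(k−j) for k = 0…8: 1, 10, 90, 720, 5040, 30240, 151200, 604800, 1814400.
c_8 = Σ_k C(8,k)·g_1(k)·h(8−k) = 1·1·1814400 + 8·5·604800 + 28·20·151200 + 56·60·30240 + 70·120·5040 + 56·120·720 = 1814400 + 24192000 + 84672000 + 101606400 + 42336000 + 4838400 = 259459200.

259459200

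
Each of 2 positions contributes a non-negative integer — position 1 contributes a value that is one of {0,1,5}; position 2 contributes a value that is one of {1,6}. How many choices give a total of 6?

2

The generating function for the choices is (1 + t + t⁵)·(t + t⁶); the count is [t⁶].
(1 + t + t⁵) has coefficients 1,1,0,0,0,1 for degrees 0…5.
(t + t⁶) has coefficients 0,1,0,0,0,0,1 for degrees 0…6.
[t⁶] = 1·1 + 1·0 + 1·1 = 2.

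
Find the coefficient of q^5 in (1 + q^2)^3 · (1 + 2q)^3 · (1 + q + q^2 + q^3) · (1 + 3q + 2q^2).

476

(1 + q^2)^3 has coefficients 1,0,3,0,3,0 for degrees 0…5.
(1 + 2q)^3 has coefficients 1,6,12,8,0,0 for degrees 0…5.
Multiplying by (1 + q + q^2 + q^3) gives running coefficients 1,7,19,27,26,20 for degrees 0…5.
Finally multiplying by (1 + 3q + 2q^2), the product of all factors after the first has coefficients 1,10,42,98,145,152 for degrees 0…5.
[q^5] = 1·152 + 3·98 + 3·10 = 476.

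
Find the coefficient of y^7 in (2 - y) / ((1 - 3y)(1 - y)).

The denominator gives the recurrence a_n = 4a_(n−1) − 3a_(n−2) for n ≥ 2; the numerator fixes a_0 = 2, a_1 = 7.
Iterating: 2, 7, 22, 67, 202, 607, 1822, 5467, so a_7 = 5467.

5467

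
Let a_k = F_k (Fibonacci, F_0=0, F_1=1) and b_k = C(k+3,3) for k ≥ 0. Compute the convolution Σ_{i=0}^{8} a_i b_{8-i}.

The convolution is the x^8 coefficient of A(x)B(x).
Σ = 0·165 + 1·120 + 1·84 + 2·56 + 3·35 + 5·20 + 8·10 + 13·4 + 21·1 = 674.

674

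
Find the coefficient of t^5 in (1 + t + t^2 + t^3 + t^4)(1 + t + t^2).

(1 + t + t^2 + t^3 + t^4) has coefficients 1,1,1,1,1 for degrees 0…4.
(1 + t + t^2) has coefficients 1,1,1,0,0,0 for degrees 0…5.
[t^5] = 1·0 + 1·0 + 1·0 + 1·1 + 1·1 = 2.

2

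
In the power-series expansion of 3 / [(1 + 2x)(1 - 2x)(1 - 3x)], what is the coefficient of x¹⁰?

316407

The denominator gives the recurrence a_n = 3a_(n−1) + 4a_(n−2) − 12a_(n−3) for n ≥ 3; the numerator fixes a_0 = 3, a_1 = 9, a_2 = 39.
Iterating: 3, 9, 39, 117, 399, 1197, 3783, 11349, 34815, 104445, 316407, so a_10 = 316407.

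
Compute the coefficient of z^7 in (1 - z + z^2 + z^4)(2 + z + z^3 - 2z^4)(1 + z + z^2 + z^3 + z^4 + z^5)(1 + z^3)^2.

(1 - z + z^2 + z^4) has coefficients 1,-1,1,0,1 for degrees 0…4.
(2 + z + z^3 - 2z^4) has coefficients 2,1,0,1,-2,0,0,0 for degrees 0…7.
Multiplying by (1 + z + z^2 + z^3 + z^4 + z^5) gives running coefficients 2,3,3,4,2,2,0,-1 for degrees 0…7.
Finally multiplying by (1 + z^3)^2, the product of all factors after the first has coefficients 2,3,3,8,8,8,10,6 for degrees 0…7.
[z^7] = 1·6 − 1·10 + 1·8 + 1·8 = 12.

12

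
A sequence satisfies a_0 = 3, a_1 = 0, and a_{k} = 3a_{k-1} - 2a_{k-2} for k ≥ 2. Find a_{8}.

The ordinary generating function has denominator 1 - 3z + 2z^2.
Iterating the recurrence: a_0,…,a_{8} = 3, 0, -6, -18, -42, -90, -186, -378, -762.

-762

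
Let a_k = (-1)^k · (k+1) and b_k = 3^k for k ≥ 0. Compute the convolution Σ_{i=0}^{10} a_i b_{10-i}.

33218

This is [x^10] in the product of the two ordinary generating functions.
Σ = 1·59049 − 2·19683 + 3·6561 − 4·2187 + 5·729 − 6·243 + 7·81 − 8·27 + 9·9 − 10·3 + 11·1 = 33218.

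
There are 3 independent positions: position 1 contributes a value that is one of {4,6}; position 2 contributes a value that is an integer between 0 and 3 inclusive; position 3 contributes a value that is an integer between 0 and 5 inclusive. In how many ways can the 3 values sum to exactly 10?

7

The generating function for the choices is (x⁴ + x⁶)·(1 + x + x² + x³)·(1 + x + x² + x³ + x⁴ + x⁵); the count is [x¹⁰].
(x⁴ + x⁶) has coefficients 0,0,0,0,1,0,1 for degrees 0…6.
(1 + x + x² + x³) has coefficients 1,1,1,1,0,0,0,0,0,0,0 for degrees 0…10.
Finally multiplying by (1 + x + x² + x³ + x⁴ + x⁵), the product of all factors after the first has coefficients 1,2,3,4,4,4,3,2,1,0,0 for degrees 0…10.
[x¹⁰] = 1·3 + 1·4 = 7.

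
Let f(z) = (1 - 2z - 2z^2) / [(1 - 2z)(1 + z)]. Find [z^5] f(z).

The denominator gives the recurrence a_n = a_(n−1) + 2a_(n−2) for n ≥ 3; the numerator fixes a_0 = 1, a_1 = -1, a_2 = -1.
Iterating: 1, -1, -1, -3, -5, -11, so a_5 = -11.

-11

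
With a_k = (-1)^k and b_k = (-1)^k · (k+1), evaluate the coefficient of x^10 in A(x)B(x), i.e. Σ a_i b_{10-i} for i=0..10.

66

Write out a_i and b_{10-i} for i = 0,…,10 and sum the products.
Σ = 1·11 − 1·(-10) + 1·9 − 1·(-8) + 1·7 − 1·(-6) + 1·5 − 1·(-4) + 1·3 − 1·(-2) + 1·1 = 66.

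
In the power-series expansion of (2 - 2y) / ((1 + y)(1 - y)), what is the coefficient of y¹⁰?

The denominator gives the recurrence a_n = a_(n−2) for n ≥ 2; the numerator fixes a_0 = 2, a_1 = -2.
Iterating: 2, -2, 2, -2, 2, -2, 2, -2, 2, -2, 2, so a_10 = 2.

2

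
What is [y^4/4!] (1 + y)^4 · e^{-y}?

The EGF product rule gives c_4 = Σ_{k_1+k_2=4} C(4; k_1,k_2) · ∏ g_i(k_i), where (1+y)^4 gives the falling factorial (4)_k; e^{-y} gives (-1)^k.
g_1(k) for k = 0…4: 1, 4, 12, 24, 24.
g_2(k) for k = 0…4: 1, -1, 1, -1, 1.
c_4 = Σ_k C(4,k)·g_1(k)·g_2(4−k) = 1·1·1 + 4·4·(-1) + 6·12·1 + 4·24·(-1) + 1·24·1 = 1 − 16 + 72 − 96 + 24 = -15.

-15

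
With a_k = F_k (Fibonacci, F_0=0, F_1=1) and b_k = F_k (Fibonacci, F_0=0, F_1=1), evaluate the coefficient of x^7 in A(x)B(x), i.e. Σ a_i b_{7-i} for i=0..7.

38

The convolution is the t^7 coefficient of A(t)B(t).
Σ = 0·13 + 1·8 + 1·5 + 2·3 + 3·2 + 5·1 + 8·1 + 13·0 = 38.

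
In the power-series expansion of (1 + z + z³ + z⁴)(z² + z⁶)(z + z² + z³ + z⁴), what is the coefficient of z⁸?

4

(1 + z + z³ + z⁴) has coefficients 1,1,0,1,1 for degrees 0…4.
(z² + z⁶) has coefficients 0,0,1,0,0,0,1,0,0 for degrees 0…8.
Finally multiplying by (z + z² + z³ + z⁴), the product of all factors after the first has coefficients 0,0,0,1,1,1,1,1,1 for degrees 0…8.
[z⁸] = 1·1 + 1·1 + 1·1 + 1·1 = 4.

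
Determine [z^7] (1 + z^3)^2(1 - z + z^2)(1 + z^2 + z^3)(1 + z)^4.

27

(1 + z^3)^2 has coefficients 1,0,0,2,0,0,1 for degrees 0…6.
(1 - z + z^2) has coefficients 1,-1,1,0,0,0,0,0 for degrees 0…7.
Multiplying by (1 + z^2 + z^3) gives running coefficients 1,-1,2,0,0,1,0,0 for degrees 0…7.
Finally multiplying by (1 + z)^4, the product of all factors after the first has coefficients 1,3,4,6,9,8,6,6 for degrees 0…7.
[z^7] = 1·6 + 2·9 + 1·3 = 27.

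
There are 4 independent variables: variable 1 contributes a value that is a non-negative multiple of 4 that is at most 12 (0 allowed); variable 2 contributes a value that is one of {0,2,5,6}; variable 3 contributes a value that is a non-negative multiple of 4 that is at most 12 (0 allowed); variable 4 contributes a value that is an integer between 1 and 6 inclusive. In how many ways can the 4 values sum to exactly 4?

The generating function for the choices is (1 + q^4 + q^8 + q^12)·(1 + q^2 + q^5 + q^6)·(1 + q^4 + q^8 + q^12)·(q + q^2 + q^3 + q^4 + q^5 + q^6); the count is [q^4].
(1 + q^4 + q^8 + q^12) has coefficients 1,0,0,0,1 for degrees 0…4.
(1 + q^2 + q^5 + q^6) has coefficients 1,0,1,0,0 for degrees 0…4.
Multiplying by (1 + q^4 + q^8 + q^12) gives running coefficients 1,0,1,0,1 for degrees 0…4.
Finally multiplying by (q + q^2 + q^3 + q^4 + q^5 + q^6), the product of all factors after the first has coefficients 0,1,1,2,2 for degrees 0…4.
[q^4] = 1·2 + 1·0 = 2.

2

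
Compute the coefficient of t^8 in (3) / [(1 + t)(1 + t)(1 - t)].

15

The denominator gives the recurrence a_n = −a_(n−1) + a_(n−2) + a_(n−3) for n ≥ 3; the numerator fixes a_0 = 3, a_1 = -3, a_2 = 6.
Iterating: 3, -3, 6, -6, 9, -9, 12, -12, 15, so a_8 = 15.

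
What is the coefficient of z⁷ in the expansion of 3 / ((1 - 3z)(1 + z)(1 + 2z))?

2646

The denominator gives the recurrence a_n = 7a_(n−2) + 6a_(n−3) for n ≥ 3; the numerator fixes a_0 = 3, a_1 = 0, a_2 = 21.
Iterating: 3, 0, 21, 18, 147, 252, 1137, 2646, so a_7 = 2646.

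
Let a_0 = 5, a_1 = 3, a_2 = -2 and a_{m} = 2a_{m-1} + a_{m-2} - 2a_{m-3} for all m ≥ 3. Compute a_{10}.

The ordinary generating function has denominator 1 - 2q - q^2 + 2q^3.
Iterating the recurrence: a_0,…,a_{10} = 5, 3, -2, -11, -30, -67, -142, -291, -590, -1187, -2382.

-2382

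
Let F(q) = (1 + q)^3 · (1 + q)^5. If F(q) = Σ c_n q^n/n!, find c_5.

The EGF product rule gives c_5 = Σ_{k_1+k_2=5} C(5; k_1,k_2) · ∏ g_i(k_i), where (1+q)^3 gives the falling factorial (3)_k; (1+q)^5 gives the falling factorial (5)_k.
g_1(k) for k = 0…5: 1, 3, 6, 6, 0, 0.
g_2(k) for k = 0…5: 1, 5, 20, 60, 120, 120.
c_5 = Σ_k C(5,k)·g_1(k)·g_2(5−k) = 1·1·120 + 5·3·120 + 10·6·60 + 10·6·20 = 120 + 1800 + 3600 + 1200 = 6720.

6720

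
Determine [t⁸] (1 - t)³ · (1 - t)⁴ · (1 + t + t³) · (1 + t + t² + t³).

(1 - t)³ has coefficients 1,-3,3,-1 for degrees 0…3.
(1 - t)⁴ has coefficients 1,-4,6,-4,1,0,0,0,0 for degrees 0…8.
Multiplying by (1 + t + t³) gives running coefficients 1,-3,2,3,-7,7,-4,1,0 for degrees 0…8.
Finally multiplying by (1 + t + t² + t³), the product of all factors after the first has coefficients 1,-2,0,3,-5,5,-1,-3,4 for degrees 0…8.
[t⁸] = 1·4 − 3·(-3) + 3·(-1) − 1·5 = 5.

5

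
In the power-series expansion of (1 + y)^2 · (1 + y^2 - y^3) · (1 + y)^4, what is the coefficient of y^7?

-9

(1 + y)^2 has coefficients 1,2,1 for degrees 0…2.
(1 + y^2 - y^3) has coefficients 1,0,1,-1,0,0,0,0 for degrees 0…7.
Finally multiplying by (1 + y)^4, the product of all factors after the first has coefficients 1,4,7,7,3,-2,-3,-1 for degrees 0…7.
[y^7] = 1·(-1) + 2·(-3) + 1·(-2) = -9.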